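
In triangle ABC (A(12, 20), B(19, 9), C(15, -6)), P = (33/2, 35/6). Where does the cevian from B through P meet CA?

Barycentric coordinates of P with respect to ABC: (1/6, 1/2, 1/3).
On side CA the B-coordinate is zero; dropping P's B-weight 1/2 and renormalizing the remaining 1/3 : 1/6 gives weights 2/3, 1/3 on C, A.
Q = (2/3)·(15, -6) + (1/3)·(12, 20) = (14, 8/3).

(14, 8/3)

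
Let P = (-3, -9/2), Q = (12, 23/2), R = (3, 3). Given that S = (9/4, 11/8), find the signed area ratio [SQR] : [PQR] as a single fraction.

[PQR] = ½·((-3)·(23/2−3) + 12·(3−(-9/2)) + 3·(-9/2−(23/2))) = ½·(-51/2 + 90 − 48) = 33/4.
[SQR] = ½·((9/4)·(23/2−3) + 12·(3−(11/8)) + 3·(11/8−(23/2))) = ½·(153/8 + 39/2 − 243/8) = 33/8, so the ratio is (33/8)/(33/4) = 1/2.

1/2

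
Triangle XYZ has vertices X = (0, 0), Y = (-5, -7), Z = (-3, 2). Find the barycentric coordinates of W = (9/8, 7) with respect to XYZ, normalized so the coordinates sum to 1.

(7/8, -3/4, 7/8)

Signed area of the reference triangle: [XYZ] = ½·(0·(-7−2) + (-5)·(2−0) + (-3)·(0−(-7))) = ½·(0 − 10 − 21) = -31/2.
[WYZ] = ½·((9/8)·(-7−2) + (-5)·(2−7) + (-3)·(7−(-7))) = ½·(-81/8 + 25 − 42) = -217/16, so the X-coordinate is (-217/16)/(-31/2) = 7/8.
[XWZ] = ½·(0·(7−2) + (9/8)·(2−0) + (-3)·(0−7)) = ½·(0 + 9/4 + 21) = 93/8, so the Y-coordinate is -3/4.
[XYW] = ½·(0·(-7−7) + (-5)·(7−0) + (9/8)·(0−(-7))) = ½·(0 − 35 + 63/8) = -217/16, so the Z-coordinate is 7/8.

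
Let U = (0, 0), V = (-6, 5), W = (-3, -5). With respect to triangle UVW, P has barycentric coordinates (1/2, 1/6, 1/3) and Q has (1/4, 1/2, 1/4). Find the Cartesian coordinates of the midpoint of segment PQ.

Barycentric coordinates of the midpoint are the average: (3/8, 1/3, 7/24).
Converting: (3/8)·U + (1/3)·V + (7/24)·W = (-23/8, 5/24).

(-23/8, 5/24)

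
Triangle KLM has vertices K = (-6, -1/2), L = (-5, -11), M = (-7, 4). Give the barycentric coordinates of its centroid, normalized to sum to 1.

The centroid is the average of the vertices, so each weight is 1/3.

(1/3, 1/3, 1/3)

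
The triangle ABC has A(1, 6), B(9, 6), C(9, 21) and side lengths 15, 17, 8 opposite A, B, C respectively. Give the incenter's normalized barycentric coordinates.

The incenter has barycentric coordinates proportional to the opposite side lengths: (15 : 17 : 8).
Normalizing by 15+17+8 = 40 gives (3/8, 17/40, 1/5).

(3/8, 17/40, 1/5)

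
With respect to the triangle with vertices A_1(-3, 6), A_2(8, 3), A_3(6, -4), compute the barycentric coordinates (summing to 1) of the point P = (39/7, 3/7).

(1/7, 3/7, 3/7)

Signed area of the reference triangle: [A_1A_2A_3] = ½·((-3)·(3−(-4)) + 8·(-4−6) + 6·(6−3)) = ½·(-21 − 80 + 18) = -83/2.
[PA_2A_3] = ½·((39/7)·(3−(-4)) + 8·(-4−(3/7)) + 6·(3/7−3)) = ½·(39 − 248/7 − 108/7) = -83/14, so the A_1-coordinate is (-83/14)/(-83/2) = 1/7.
[A_1PA_3] = ½·((-3)·(3/7−(-4)) + (39/7)·(-4−6) + 6·(6−(3/7))) = ½·(-93/7 − 390/7 + 234/7) = -249/14, so the A_2-coordinate is 3/7.
[A_1A_2P] = ½·((-3)·(3−(3/7)) + 8·(3/7−6) + (39/7)·(6−3)) = ½·(-54/7 − 312/7 + 117/7) = -249/14, so the A_3-coordinate is 3/7.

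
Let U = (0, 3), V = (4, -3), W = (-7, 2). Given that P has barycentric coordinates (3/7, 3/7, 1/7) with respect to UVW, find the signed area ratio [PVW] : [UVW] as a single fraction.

The signed ratio [PVW]/[UVW] equals the barycentric coordinate of P at vertex U, which is 3/7.

3/7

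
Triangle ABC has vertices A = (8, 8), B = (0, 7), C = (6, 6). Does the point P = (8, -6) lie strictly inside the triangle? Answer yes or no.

Barycentric coordinates of P: (-5, -2, 8).
The three coordinates are negative, negative, positive; a point is interior exactly when all three are positive.

no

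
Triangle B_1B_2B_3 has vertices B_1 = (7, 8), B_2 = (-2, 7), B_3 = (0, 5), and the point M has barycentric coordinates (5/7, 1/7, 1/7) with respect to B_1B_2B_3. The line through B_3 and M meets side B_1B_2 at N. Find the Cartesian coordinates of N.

Line B_3M meets B_1B_2 where the B_3-coordinate vanishes; zeroing M's B_3-weight and renormalizing leaves B_1, B_2-weights 5/7 : 1/7 → (5/6, 1/6).
So N = (5/6)·B_1 + (1/6)·B_2 = (11/2, 47/6).

(11/2, 47/6)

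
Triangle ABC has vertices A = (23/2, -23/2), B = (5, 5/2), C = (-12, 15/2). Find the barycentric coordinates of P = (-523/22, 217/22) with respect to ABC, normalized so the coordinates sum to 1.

Signed area of the reference triangle: [ABC] = ½·((23/2)·(5/2−(15/2)) + 5·(15/2−(-23/2)) + (-12)·(-23/2−(5/2))) = ½·(-115/2 + 95 + 168) = 411/4.
[PBC] = ½·((-523/22)·(5/2−(15/2)) + 5·(15/2−(217/22)) + (-12)·(217/22−(5/2))) = ½·(2615/22 − 130/11 − 972/11) = 411/44, so the A-coordinate is (411/44)/(411/4) = 1/11.
[APC] = ½·((23/2)·(217/22−(15/2)) + (-523/22)·(15/2−(-23/2)) + (-12)·(-23/2−(217/22))) = ½·(299/11 − 9937/22 + 2820/11) = -3699/44, so the B-coordinate is -9/11.
[ABP] = ½·((23/2)·(5/2−(217/22)) + 5·(217/22−(-23/2)) + (-523/22)·(-23/2−(5/2))) = ½·(-1863/22 + 1175/11 + 3661/11) = 7809/44, so the C-coordinate is 19/11.
Check: 1/11 − 9/11 + 19/11 = 1.

(1/11, -9/11, 19/11)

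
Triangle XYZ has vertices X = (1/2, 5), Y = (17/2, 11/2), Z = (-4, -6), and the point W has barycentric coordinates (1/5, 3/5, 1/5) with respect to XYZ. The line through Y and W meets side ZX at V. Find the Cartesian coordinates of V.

Line YW meets ZX where the Y-coordinate vanishes; zeroing W's Y-weight and renormalizing leaves Z, X-weights 1/5 : 1/5 → (1/2, 1/2).
So V = (1/2)·Z + (1/2)·X = (-7/4, -1/2).

(-7/4, -1/2)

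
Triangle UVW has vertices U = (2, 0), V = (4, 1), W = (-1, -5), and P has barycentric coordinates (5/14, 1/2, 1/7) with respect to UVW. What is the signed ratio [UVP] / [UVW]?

1/7

The signed ratio [UVP]/[UVW] equals the barycentric coordinate of P at vertex W, which is 1/7.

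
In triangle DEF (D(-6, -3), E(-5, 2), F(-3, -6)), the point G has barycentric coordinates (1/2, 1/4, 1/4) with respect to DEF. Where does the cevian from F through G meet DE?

Line FG meets DE where the F-coordinate vanishes; zeroing G's F-weight and renormalizing leaves D, E-weights 1/2 : 1/4 → (2/3, 1/3).
So H = (2/3)·D + (1/3)·E = (-17/3, -4/3).

(-17/3, -4/3)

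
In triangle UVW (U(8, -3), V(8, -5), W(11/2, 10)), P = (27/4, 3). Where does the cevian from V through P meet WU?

Barycentric coordinates of P with respect to UVW: (1/4, 1/4, 1/2).
On side WU the V-coordinate is zero; dropping P's V-weight 1/4 and renormalizing the remaining 1/2 : 1/4 gives weights 2/3, 1/3 on W, U.
Q = (2/3)·(11/2, 10) + (1/3)·(8, -3) = (19/3, 17/3).

(19/3, 17/3)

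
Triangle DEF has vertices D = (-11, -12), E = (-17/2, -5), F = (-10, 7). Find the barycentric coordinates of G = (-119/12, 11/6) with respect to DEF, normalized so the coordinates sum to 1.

Signed area of the reference triangle: [DEF] = ½·((-11)·(-5−7) + (-17/2)·(7−(-12)) + (-10)·(-12−(-5))) = ½·(132 − 323/2 + 70) = 81/4.
[GEF] = ½·((-119/12)·(-5−7) + (-17/2)·(7−(11/6)) + (-10)·(11/6−(-5))) = ½·(119 − 527/12 − 205/3) = 27/8, so the D-coordinate is (27/8)/(81/4) = 1/6.
[DGF] = ½·((-11)·(11/6−7) + (-119/12)·(7−(-12)) + (-10)·(-12−(11/6))) = ½·(341/6 − 2261/12 + 415/3) = 27/8, so the E-coordinate is 1/6.
[DEG] = ½·((-11)·(-5−(11/6)) + (-17/2)·(11/6−(-12)) + (-119/12)·(-12−(-5))) = ½·(451/6 − 1411/12 + 833/12) = 27/2, so the F-coordinate is 2/3.

(1/6, 1/6, 2/3)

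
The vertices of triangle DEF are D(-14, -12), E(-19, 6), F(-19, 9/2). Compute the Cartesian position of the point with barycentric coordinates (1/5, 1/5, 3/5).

(-18, 3/2)

G = (1/5)·D + (1/5)·E + (3/5)·F.
x-coordinate: (1/5)·(-14) + (1/5)·(-19) + (3/5)·(-19) = -18.
y-coordinate: (1/5)·(-12) + (1/5)·6 + (3/5)·(9/2) = 3/2.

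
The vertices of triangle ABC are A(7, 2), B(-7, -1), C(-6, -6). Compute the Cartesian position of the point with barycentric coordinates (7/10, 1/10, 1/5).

(3, 1/10)

P = (7/10)·A + (1/10)·B + (1/5)·C.
x-coordinate: (7/10)·7 + (1/10)·(-7) + (1/5)·(-6) = 3.
y-coordinate: (7/10)·2 + (1/10)·(-1) + (1/5)·(-6) = 1/10.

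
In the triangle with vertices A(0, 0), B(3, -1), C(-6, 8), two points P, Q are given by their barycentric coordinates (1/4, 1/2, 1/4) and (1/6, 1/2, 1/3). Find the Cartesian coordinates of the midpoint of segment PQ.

(-1/4, 11/6)

Barycentric coordinates of the midpoint are the average: (5/24, 1/2, 7/24).
Converting: (5/24)·A + (1/2)·B + (7/24)·C = (-1/4, 11/6).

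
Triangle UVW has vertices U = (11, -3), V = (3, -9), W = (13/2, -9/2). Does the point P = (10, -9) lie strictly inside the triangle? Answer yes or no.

Barycentric coordinates of P: (21/10, 17/10, -14/5).
The three coordinates are positive, positive, negative; a point is interior exactly when all three are positive.

no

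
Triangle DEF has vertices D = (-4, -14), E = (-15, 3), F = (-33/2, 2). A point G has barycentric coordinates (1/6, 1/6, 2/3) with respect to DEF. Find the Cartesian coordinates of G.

G = (1/6)·D + (1/6)·E + (2/3)·F.
x-coordinate: (1/6)·(-4) + (1/6)·(-15) + (2/3)·(-33/2) = -85/6.
y-coordinate: (1/6)·(-14) + (1/6)·3 + (2/3)·2 = -1/2.

(-85/6, -1/2)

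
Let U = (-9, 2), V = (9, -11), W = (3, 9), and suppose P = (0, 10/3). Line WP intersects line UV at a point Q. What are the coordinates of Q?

(-3, -7/3)

Barycentric coordinates of P with respect to UVW: (1/3, 1/6, 1/2).
On side UV the W-coordinate is zero; dropping P's W-weight 1/2 and renormalizing the remaining 1/3 : 1/6 gives weights 2/3, 1/3 on U, V.
Q = (2/3)·(-9, 2) + (1/3)·(9, -11) = (-3, -7/3).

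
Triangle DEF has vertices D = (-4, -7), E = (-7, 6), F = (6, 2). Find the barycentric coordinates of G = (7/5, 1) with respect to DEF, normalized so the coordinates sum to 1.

Signed area of the reference triangle: [DEF] = ½·((-4)·(6−2) + (-7)·(2−(-7)) + 6·(-7−6)) = ½·(-16 − 63 − 78) = -157/2.
[GEF] = ½·((7/5)·(6−2) + (-7)·(2−1) + 6·(1−6)) = ½·(28/5 − 7 − 30) = -157/10, so the D-coordinate is (-157/10)/(-157/2) = 1/5.
[DGF] = ½·((-4)·(1−2) + (7/5)·(2−(-7)) + 6·(-7−1)) = ½·(4 + 63/5 − 48) = -157/10, so the E-coordinate is 1/5.
[DEG] = ½·((-4)·(6−1) + (-7)·(1−(-7)) + (7/5)·(-7−6)) = ½·(-20 − 56 − 91/5) = -471/10, so the F-coordinate is 3/5.

(1/5, 1/5, 3/5)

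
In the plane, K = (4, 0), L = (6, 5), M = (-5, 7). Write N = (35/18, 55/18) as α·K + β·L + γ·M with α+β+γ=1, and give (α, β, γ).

(1/2, 2/9, 5/18)

Signed area of the reference triangle: [KLM] = ½·(4·(5−7) + 6·(7−0) + (-5)·(0−5)) = ½·(-8 + 42 + 25) = 59/2.
[NLM] = ½·((35/18)·(5−7) + 6·(7−(55/18)) + (-5)·(55/18−5)) = ½·(-35/9 + 71/3 + 175/18) = 59/4, so the K-coordinate is (59/4)/(59/2) = 1/2.
[KNM] = ½·(4·(55/18−7) + (35/18)·(7−0) + (-5)·(0−(55/18))) = ½·(-142/9 + 245/18 + 275/18) = 59/9, so the L-coordinate is 2/9.
[KLN] = ½·(4·(5−(55/18)) + 6·(55/18−0) + (35/18)·(0−5)) = ½·(70/9 + 55/3 − 175/18) = 295/36, so the M-coordinate is 5/18.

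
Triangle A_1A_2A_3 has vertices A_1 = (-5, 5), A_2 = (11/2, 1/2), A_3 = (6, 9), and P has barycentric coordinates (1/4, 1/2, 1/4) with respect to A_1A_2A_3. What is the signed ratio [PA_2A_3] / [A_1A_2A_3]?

The signed ratio [PA_2A_3]/[A_1A_2A_3] equals the barycentric coordinate of P at vertex A_1, which is 1/4.

1/4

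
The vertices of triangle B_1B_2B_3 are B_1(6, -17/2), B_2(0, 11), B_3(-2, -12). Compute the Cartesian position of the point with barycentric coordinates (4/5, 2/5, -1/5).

(26/5, 0)

M = (4/5)·B_1 + (2/5)·B_2 + (-1/5)·B_3.
x-coordinate: (4/5)·6 + (2/5)·0 + (-1/5)·(-2) = 26/5.
y-coordinate: (4/5)·(-17/2) + (2/5)·11 + (-1/5)·(-12) = 0.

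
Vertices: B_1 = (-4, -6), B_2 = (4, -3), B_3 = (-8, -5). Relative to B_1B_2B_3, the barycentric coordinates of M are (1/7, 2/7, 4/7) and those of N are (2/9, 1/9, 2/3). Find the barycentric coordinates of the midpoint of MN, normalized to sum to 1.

(23/126, 25/126, 13/21)

Since both coordinate triples sum to 1, the midpoint's barycentrics are the componentwise average.
(1/7+2/9)/2 = 23/126; similarly 25/126 and 13/21.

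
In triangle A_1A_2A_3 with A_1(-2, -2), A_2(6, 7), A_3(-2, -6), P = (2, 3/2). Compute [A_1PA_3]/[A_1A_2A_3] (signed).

[A_1A_2A_3] = ½·((-2)·(7−(-6)) + 6·(-6−(-2)) + (-2)·(-2−7)) = ½·(-26 − 24 + 18) = -16.
[A_1PA_3] = ½·((-2)·(3/2−(-6)) + 2·(-6−(-2)) + (-2)·(-2−(3/2))) = ½·(-15 − 8 + 7) = -8, so the ratio is (-8)/(-16) = 1/2.

1/2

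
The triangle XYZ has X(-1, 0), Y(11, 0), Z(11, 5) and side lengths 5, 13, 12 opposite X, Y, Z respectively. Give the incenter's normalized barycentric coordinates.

(1/6, 13/30, 2/5)

The incenter has barycentric coordinates proportional to the opposite side lengths: (5 : 13 : 12).
Normalizing by 5+13+12 = 30 gives (1/6, 13/30, 2/5).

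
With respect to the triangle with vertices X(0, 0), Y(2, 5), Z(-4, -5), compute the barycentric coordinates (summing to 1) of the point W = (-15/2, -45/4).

(1/4, -3/4, 3/2)

Signed area of the reference triangle: [XYZ] = ½·(0·(5−(-5)) + 2·(-5−0) + (-4)·(0−5)) = ½·(0 − 10 + 20) = 5.
[WYZ] = ½·((-15/2)·(5−(-5)) + 2·(-5−(-45/4)) + (-4)·(-45/4−5)) = ½·(-75 + 25/2 + 65) = 5/4, so the X-coordinate is (5/4)/5 = 1/4.
[XWZ] = ½·(0·(-45/4−(-5)) + (-15/2)·(-5−0) + (-4)·(0−(-45/4))) = ½·(0 + 75/2 − 45) = -15/4, so the Y-coordinate is -3/4.
[XYW] = ½·(0·(5−(-45/4)) + 2·(-45/4−0) + (-15/2)·(0−5)) = ½·(0 − 45/2 + 75/2) = 15/2, so the Z-coordinate is 3/2.
Check: 1/4 − 3/4 + 3/2 = 1.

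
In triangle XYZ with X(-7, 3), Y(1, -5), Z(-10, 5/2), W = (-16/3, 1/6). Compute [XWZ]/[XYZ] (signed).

1/3

[XYZ] = ½·((-7)·(-5−(5/2)) + 1·(5/2−3) + (-10)·(3−(-5))) = ½·(105/2 − 1/2 − 80) = -14.
[XWZ] = ½·((-7)·(1/6−(5/2)) + (-16/3)·(5/2−3) + (-10)·(3−(1/6))) = ½·(49/3 + 8/3 − 85/3) = -14/3, so the ratio is (-14/3)/(-14) = 1/3.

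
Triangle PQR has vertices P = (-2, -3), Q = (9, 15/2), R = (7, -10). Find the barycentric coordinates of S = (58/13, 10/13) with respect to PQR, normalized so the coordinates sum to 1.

(5/13, 6/13, 2/13)

Signed area of the reference triangle: [PQR] = ½·((-2)·(15/2−(-10)) + 9·(-10−(-3)) + 7·(-3−(15/2))) = ½·(-35 − 63 − 147/2) = -343/4.
[SQR] = ½·((58/13)·(15/2−(-10)) + 9·(-10−(10/13)) + 7·(10/13−(15/2))) = ½·(1015/13 − 1260/13 − 1225/26) = -1715/52, so the P-coordinate is (-1715/52)/(-343/4) = 5/13.
[PSR] = ½·((-2)·(10/13−(-10)) + (58/13)·(-10−(-3)) + 7·(-3−(10/13))) = ½·(-280/13 − 406/13 − 343/13) = -1029/26, so the Q-coordinate is 6/13.
[PQS] = ½·((-2)·(15/2−(10/13)) + 9·(10/13−(-3)) + (58/13)·(-3−(15/2))) = ½·(-175/13 + 441/13 − 609/13) = -343/26, so the R-coordinate is 2/13.
Check: 5/13 + 6/13 + 2/13 = 1.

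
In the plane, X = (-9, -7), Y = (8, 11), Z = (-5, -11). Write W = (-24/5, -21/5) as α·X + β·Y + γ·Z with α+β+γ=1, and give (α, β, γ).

(3/5, 1/5, 1/5)

Signed area of the reference triangle: [XYZ] = ½·((-9)·(11−(-11)) + 8·(-11−(-7)) + (-5)·(-7−11)) = ½·(-198 − 32 + 90) = -70.
[WYZ] = ½·((-24/5)·(11−(-11)) + 8·(-11−(-21/5)) + (-5)·(-21/5−11)) = ½·(-528/5 − 272/5 + 76) = -42, so the X-coordinate is (-42)/(-70) = 3/5.
[XWZ] = ½·((-9)·(-21/5−(-11)) + (-24/5)·(-11−(-7)) + (-5)·(-7−(-21/5))) = ½·(-306/5 + 96/5 + 14) = -14, so the Y-coordinate is 1/5.
[XYW] = ½·((-9)·(11−(-21/5)) + 8·(-21/5−(-7)) + (-24/5)·(-7−11)) = ½·(-684/5 + 112/5 + 432/5) = -14, so the Z-coordinate is 1/5.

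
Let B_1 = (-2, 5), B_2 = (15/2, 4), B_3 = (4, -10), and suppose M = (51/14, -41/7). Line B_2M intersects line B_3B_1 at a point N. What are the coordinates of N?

Barycentric coordinates of M with respect to B_1B_2B_3: (1/7, 1/7, 5/7).
On side B_3B_1 the B_2-coordinate is zero; dropping M's B_2-weight 1/7 and renormalizing the remaining 5/7 : 1/7 gives weights 5/6, 1/6 on B_3, B_1.
N = (5/6)·(4, -10) + (1/6)·(-2, 5) = (3, -15/2).

(3, -15/2)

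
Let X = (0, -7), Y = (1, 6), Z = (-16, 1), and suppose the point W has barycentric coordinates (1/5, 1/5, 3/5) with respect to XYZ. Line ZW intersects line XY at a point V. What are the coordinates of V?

(1/2, -1/2)

Line ZW meets XY where the Z-coordinate vanishes; zeroing W's Z-weight and renormalizing leaves X, Y-weights 1/5 : 1/5 → (1/2, 1/2).
So V = (1/2)·X + (1/2)·Y = (1/2, -1/2).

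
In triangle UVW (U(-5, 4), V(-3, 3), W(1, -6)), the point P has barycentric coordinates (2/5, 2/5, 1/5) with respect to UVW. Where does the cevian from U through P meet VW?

(-5/3, 0)

Line UP meets VW where the U-coordinate vanishes; zeroing P's U-weight and renormalizing leaves V, W-weights 2/5 : 1/5 → (2/3, 1/3).
So Q = (2/3)·V + (1/3)·W = (-5/3, 0).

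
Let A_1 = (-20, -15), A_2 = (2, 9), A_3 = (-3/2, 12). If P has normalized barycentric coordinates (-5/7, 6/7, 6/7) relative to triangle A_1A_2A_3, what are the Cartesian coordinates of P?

P = (-5/7)·A_1 + (6/7)·A_2 + (6/7)·A_3.
x-coordinate: (-5/7)·(-20) + (6/7)·2 + (6/7)·(-3/2) = 103/7.
y-coordinate: (-5/7)·(-15) + (6/7)·9 + (6/7)·12 = 201/7.

(103/7, 201/7)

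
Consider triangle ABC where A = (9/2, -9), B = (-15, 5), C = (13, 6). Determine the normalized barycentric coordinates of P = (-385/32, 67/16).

(1/16, 7/8, 1/16)

Signed area of the reference triangle: [ABC] = ½·((9/2)·(5−6) + (-15)·(6−(-9)) + 13·(-9−5)) = ½·(-9/2 − 225 − 182) = -823/4.
[PBC] = ½·((-385/32)·(5−6) + (-15)·(6−(67/16)) + 13·(67/16−5)) = ½·(385/32 − 435/16 − 169/16) = -823/64, so the A-coordinate is (-823/64)/(-823/4) = 1/16.
[APC] = ½·((9/2)·(67/16−6) + (-385/32)·(6−(-9)) + 13·(-9−(67/16))) = ½·(-261/32 − 5775/32 − 2743/16) = -5761/32, so the B-coordinate is 7/8.
[ABP] = ½·((9/2)·(5−(67/16)) + (-15)·(67/16−(-9)) + (-385/32)·(-9−5)) = ½·(117/32 − 3165/16 + 2695/16) = -823/64, so the C-coordinate is 1/16.
Check: 1/16 + 7/8 + 1/16 = 1.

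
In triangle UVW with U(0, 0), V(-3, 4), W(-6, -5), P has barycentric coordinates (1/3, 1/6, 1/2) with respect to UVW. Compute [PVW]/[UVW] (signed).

1/3

The signed ratio [PVW]/[UVW] equals the barycentric coordinate of P at vertex U, which is 1/3.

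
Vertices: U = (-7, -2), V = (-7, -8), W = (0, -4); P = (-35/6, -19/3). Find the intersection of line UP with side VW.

(-28/5, -36/5)

Barycentric coordinates of P with respect to UVW: (1/6, 2/3, 1/6).
On side VW the U-coordinate is zero; dropping P's U-weight 1/6 and renormalizing the remaining 2/3 : 1/6 gives weights 4/5, 1/5 on V, W.
Q = (4/5)·(-7, -8) + (1/5)·(0, -4) = (-28/5, -36/5).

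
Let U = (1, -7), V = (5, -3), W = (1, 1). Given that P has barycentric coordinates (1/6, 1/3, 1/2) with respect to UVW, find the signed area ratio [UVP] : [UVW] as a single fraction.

1/2

The signed ratio [UVP]/[UVW] equals the barycentric coordinate of P at vertex W, which is 1/2.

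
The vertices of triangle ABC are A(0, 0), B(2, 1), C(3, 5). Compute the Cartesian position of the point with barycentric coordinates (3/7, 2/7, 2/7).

(10/7, 12/7)

P = (3/7)·A + (2/7)·B + (2/7)·C.
x-coordinate: (3/7)·0 + (2/7)·2 + (2/7)·3 = 10/7.
y-coordinate: (3/7)·0 + (2/7)·1 + (2/7)·5 = 12/7.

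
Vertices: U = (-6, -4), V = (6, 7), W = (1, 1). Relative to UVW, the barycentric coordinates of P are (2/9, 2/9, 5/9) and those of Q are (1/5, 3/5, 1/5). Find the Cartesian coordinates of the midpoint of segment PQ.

(71/45, 217/90)

Barycentric coordinates of the midpoint are the average: (19/90, 37/90, 17/45).
Converting: (19/90)·U + (37/90)·V + (17/45)·W = (71/45, 217/90).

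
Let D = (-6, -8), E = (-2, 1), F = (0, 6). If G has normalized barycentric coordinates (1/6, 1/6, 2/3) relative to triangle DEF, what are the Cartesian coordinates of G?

(-4/3, 17/6)

G = (1/6)·D + (1/6)·E + (2/3)·F.
x-coordinate: (1/6)·(-6) + (1/6)·(-2) + (2/3)·0 = -4/3.
y-coordinate: (1/6)·(-8) + (1/6)·1 + (2/3)·6 = 17/6.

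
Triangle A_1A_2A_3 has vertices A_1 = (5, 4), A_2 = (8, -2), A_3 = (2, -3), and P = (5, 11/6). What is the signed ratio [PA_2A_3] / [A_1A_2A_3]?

[A_1A_2A_3] = ½·(5·(-2−(-3)) + 8·(-3−4) + 2·(4−(-2))) = ½·(5 − 56 + 12) = -39/2.
[PA_2A_3] = ½·(5·(-2−(-3)) + 8·(-3−(11/6)) + 2·(11/6−(-2))) = ½·(5 − 116/3 + 23/3) = -13, so the ratio is (-13)/(-39/2) = 2/3.

2/3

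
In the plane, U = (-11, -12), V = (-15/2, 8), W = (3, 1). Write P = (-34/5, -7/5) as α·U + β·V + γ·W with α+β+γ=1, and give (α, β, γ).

Signed area of the reference triangle: [UVW] = ½·((-11)·(8−1) + (-15/2)·(1−(-12)) + 3·(-12−8)) = ½·(-77 − 195/2 − 60) = -469/4.
[PVW] = ½·((-34/5)·(8−1) + (-15/2)·(1−(-7/5)) + 3·(-7/5−8)) = ½·(-238/5 − 18 − 141/5) = -469/10, so the U-coordinate is (-469/10)/(-469/4) = 2/5.
[UPW] = ½·((-11)·(-7/5−1) + (-34/5)·(1−(-12)) + 3·(-12−(-7/5))) = ½·(132/5 − 442/5 − 159/5) = -469/10, so the V-coordinate is 2/5.
[UVP] = ½·((-11)·(8−(-7/5)) + (-15/2)·(-7/5−(-12)) + (-34/5)·(-12−8)) = ½·(-517/5 − 159/2 + 136) = -469/20, so the W-coordinate is 1/5.
Check: 2/5 + 2/5 + 1/5 = 1.

(2/5, 2/5, 1/5)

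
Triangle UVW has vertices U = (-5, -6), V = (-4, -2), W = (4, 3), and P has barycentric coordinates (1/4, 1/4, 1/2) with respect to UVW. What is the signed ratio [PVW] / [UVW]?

The signed ratio [PVW]/[UVW] equals the barycentric coordinate of P at vertex U, which is 1/4.

1/4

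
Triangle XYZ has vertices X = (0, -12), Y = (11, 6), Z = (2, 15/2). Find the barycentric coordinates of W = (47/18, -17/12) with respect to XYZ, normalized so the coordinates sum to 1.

Signed area of the reference triangle: [XYZ] = ½·(0·(6−(15/2)) + 11·(15/2−(-12)) + 2·(-12−6)) = ½·(0 + 429/2 − 36) = 357/4.
[WYZ] = ½·((47/18)·(6−(15/2)) + 11·(15/2−(-17/12)) + 2·(-17/12−6)) = ½·(-47/12 + 1177/12 − 89/6) = 119/3, so the X-coordinate is (119/3)/(357/4) = 4/9.
[XWZ] = ½·(0·(-17/12−(15/2)) + (47/18)·(15/2−(-12)) + 2·(-12−(-17/12))) = ½·(0 + 611/12 − 127/6) = 119/8, so the Y-coordinate is 1/6.
[XYW] = ½·(0·(6−(-17/12)) + 11·(-17/12−(-12)) + (47/18)·(-12−6)) = ½·(0 + 1397/12 − 47) = 833/24, so the Z-coordinate is 7/18.
Check: 4/9 + 1/6 + 7/18 = 1.

(4/9, 1/6, 7/18)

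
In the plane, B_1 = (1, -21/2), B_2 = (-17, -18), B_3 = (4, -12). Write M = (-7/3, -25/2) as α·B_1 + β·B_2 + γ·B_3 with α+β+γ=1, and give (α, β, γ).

(5/9, 2/9, 2/9)

Signed area of the reference triangle: [B_1B_2B_3] = ½·(1·(-18−(-12)) + (-17)·(-12−(-21/2)) + 4·(-21/2−(-18))) = ½·(-6 + 51/2 + 30) = 99/4.
[MB_2B_3] = ½·((-7/3)·(-18−(-12)) + (-17)·(-12−(-25/2)) + 4·(-25/2−(-18))) = ½·(14 − 17/2 + 22) = 55/4, so the B_1-coordinate is (55/4)/(99/4) = 5/9.
[B_1MB_3] = ½·(1·(-25/2−(-12)) + (-7/3)·(-12−(-21/2)) + 4·(-21/2−(-25/2))) = ½·(-1/2 + 7/2 + 8) = 11/2, so the B_2-coordinate is 2/9.
[B_1B_2M] = ½·(1·(-18−(-25/2)) + (-17)·(-25/2−(-21/2)) + (-7/3)·(-21/2−(-18))) = ½·(-11/2 + 34 − 35/2) = 11/2, so the B_3-coordinate is 2/9.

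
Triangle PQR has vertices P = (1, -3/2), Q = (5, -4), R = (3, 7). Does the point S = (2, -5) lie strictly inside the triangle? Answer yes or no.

Barycentric coordinates of S: (35/39, 31/78, -23/78).
The three coordinates are positive, positive, negative; a point is interior exactly when all three are positive.

no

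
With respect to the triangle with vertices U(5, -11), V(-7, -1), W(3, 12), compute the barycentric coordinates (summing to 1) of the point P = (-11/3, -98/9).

Signed area of the reference triangle: [UVW] = ½·(5·(-1−12) + (-7)·(12−(-11)) + 3·(-11−(-1))) = ½·(-65 − 161 − 30) = -128.
[PVW] = ½·((-11/3)·(-1−12) + (-7)·(12−(-98/9)) + 3·(-98/9−(-1))) = ½·(143/3 − 1442/9 − 89/3) = -640/9, so the U-coordinate is (-640/9)/(-128) = 5/9.
[UPW] = ½·(5·(-98/9−12) + (-11/3)·(12−(-11)) + 3·(-11−(-98/9))) = ½·(-1030/9 − 253/3 − 1/3) = -896/9, so the V-coordinate is 7/9.
[UVP] = ½·(5·(-1−(-98/9)) + (-7)·(-98/9−(-11)) + (-11/3)·(-11−(-1))) = ½·(445/9 − 7/9 + 110/3) = 128/3, so the W-coordinate is -1/3.

(5/9, 7/9, -1/3)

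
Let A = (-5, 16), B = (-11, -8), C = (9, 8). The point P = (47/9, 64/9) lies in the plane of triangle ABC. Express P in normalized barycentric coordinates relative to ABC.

Signed area of the reference triangle: [ABC] = ½·((-5)·(-8−8) + (-11)·(8−16) + 9·(16−(-8))) = ½·(80 + 88 + 216) = 192.
[PBC] = ½·((47/9)·(-8−8) + (-11)·(8−(64/9)) + 9·(64/9−(-8))) = ½·(-752/9 − 88/9 + 136) = 64/3, so the A-coordinate is (64/3)/192 = 1/9.
[APC] = ½·((-5)·(64/9−8) + (47/9)·(8−16) + 9·(16−(64/9))) = ½·(40/9 − 376/9 + 80) = 64/3, so the B-coordinate is 1/9.
[ABP] = ½·((-5)·(-8−(64/9)) + (-11)·(64/9−16) + (47/9)·(16−(-8))) = ½·(680/9 + 880/9 + 376/3) = 448/3, so the C-coordinate is 7/9.

(1/9, 1/9, 7/9)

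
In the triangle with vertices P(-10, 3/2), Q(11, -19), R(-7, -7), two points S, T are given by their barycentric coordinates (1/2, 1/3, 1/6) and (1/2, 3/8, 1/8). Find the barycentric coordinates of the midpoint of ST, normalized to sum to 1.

Since both coordinate triples sum to 1, the midpoint's barycentrics are the componentwise average.
(1/2+1/2)/2 = 1/2; similarly 17/48 and 7/48.

(1/2, 17/48, 7/48)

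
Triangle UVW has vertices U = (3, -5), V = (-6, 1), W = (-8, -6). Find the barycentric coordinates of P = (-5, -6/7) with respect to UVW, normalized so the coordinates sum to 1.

Signed area of the reference triangle: [UVW] = ½·(3·(1−(-6)) + (-6)·(-6−(-5)) + (-8)·(-5−1)) = ½·(21 + 6 + 48) = 75/2.
[PVW] = ½·((-5)·(1−(-6)) + (-6)·(-6−(-6/7)) + (-8)·(-6/7−1)) = ½·(-35 + 216/7 + 104/7) = 75/14, so the U-coordinate is (75/14)/(75/2) = 1/7.
[UPW] = ½·(3·(-6/7−(-6)) + (-5)·(-6−(-5)) + (-8)·(-5−(-6/7))) = ½·(108/7 + 5 + 232/7) = 375/14, so the V-coordinate is 5/7.
[UVP] = ½·(3·(1−(-6/7)) + (-6)·(-6/7−(-5)) + (-5)·(-5−1)) = ½·(39/7 − 174/7 + 30) = 75/14, so the W-coordinate is 1/7.
Check: 1/7 + 5/7 + 1/7 = 1.

(1/7, 5/7, 1/7)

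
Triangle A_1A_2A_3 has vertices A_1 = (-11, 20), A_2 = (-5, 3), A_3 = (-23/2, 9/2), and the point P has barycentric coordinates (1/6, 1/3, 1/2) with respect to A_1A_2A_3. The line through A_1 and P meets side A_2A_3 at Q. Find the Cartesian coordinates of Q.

(-89/10, 39/10)

Line A_1P meets A_2A_3 where the A_1-coordinate vanishes; zeroing P's A_1-weight and renormalizing leaves A_2, A_3-weights 1/3 : 1/2 → (2/5, 3/5).
So Q = (2/5)·A_2 + (3/5)·A_3 = (-89/10, 39/10).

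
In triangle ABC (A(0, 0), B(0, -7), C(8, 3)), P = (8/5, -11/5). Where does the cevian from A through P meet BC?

(8/3, -11/3)

Barycentric coordinates of P with respect to ABC: (2/5, 2/5, 1/5).
On side BC the A-coordinate is zero; dropping P's A-weight 2/5 and renormalizing the remaining 2/5 : 1/5 gives weights 2/3, 1/3 on B, C.
Q = (2/3)·(0, -7) + (1/3)·(8, 3) = (8/3, -11/3).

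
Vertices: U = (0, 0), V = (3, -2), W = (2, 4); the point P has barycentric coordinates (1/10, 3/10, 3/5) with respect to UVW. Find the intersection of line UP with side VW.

(7/3, 2)

Line UP meets VW where the U-coordinate vanishes; zeroing P's U-weight and renormalizing leaves V, W-weights 3/10 : 3/5 → (1/3, 2/3).
So Q = (1/3)·V + (2/3)·W = (7/3, 2).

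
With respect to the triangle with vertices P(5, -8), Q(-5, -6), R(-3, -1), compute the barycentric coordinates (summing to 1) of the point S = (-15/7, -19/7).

Signed area of the reference triangle: [PQR] = ½·(5·(-6−(-1)) + (-5)·(-1−(-8)) + (-3)·(-8−(-6))) = ½·(-25 − 35 + 6) = -27.
[SQR] = ½·((-15/7)·(-6−(-1)) + (-5)·(-1−(-19/7)) + (-3)·(-19/7−(-6))) = ½·(75/7 − 60/7 − 69/7) = -27/7, so the P-coordinate is (-27/7)/(-27) = 1/7.
[PSR] = ½·(5·(-19/7−(-1)) + (-15/7)·(-1−(-8)) + (-3)·(-8−(-19/7))) = ½·(-60/7 − 15 + 111/7) = -27/7, so the Q-coordinate is 1/7.
[PQS] = ½·(5·(-6−(-19/7)) + (-5)·(-19/7−(-8)) + (-15/7)·(-8−(-6))) = ½·(-115/7 − 185/7 + 30/7) = -135/7, so the R-coordinate is 5/7.

(1/7, 1/7, 5/7)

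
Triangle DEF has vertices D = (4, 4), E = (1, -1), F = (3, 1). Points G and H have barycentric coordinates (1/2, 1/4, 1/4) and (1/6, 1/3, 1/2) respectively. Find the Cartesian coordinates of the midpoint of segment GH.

Barycentric coordinates of the midpoint are the average: (1/3, 7/24, 3/8).
Converting: (1/3)·D + (7/24)·E + (3/8)·F = (11/4, 17/12).

(11/4, 17/12)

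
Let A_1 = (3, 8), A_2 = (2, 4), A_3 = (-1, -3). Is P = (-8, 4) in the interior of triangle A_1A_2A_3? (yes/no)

no

Barycentric coordinates of P: (14, -21, 8).
The three coordinates are positive, negative, positive; a point is interior exactly when all three are positive.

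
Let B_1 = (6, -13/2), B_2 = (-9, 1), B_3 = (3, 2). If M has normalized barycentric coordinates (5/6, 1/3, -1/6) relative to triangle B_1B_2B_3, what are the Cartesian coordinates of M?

(3/2, -65/12)

M = (5/6)·B_1 + (1/3)·B_2 + (-1/6)·B_3.
x-coordinate: (5/6)·6 + (1/3)·(-9) + (-1/6)·3 = 3/2.
y-coordinate: (5/6)·(-13/2) + (1/3)·1 + (-1/6)·2 = -65/12.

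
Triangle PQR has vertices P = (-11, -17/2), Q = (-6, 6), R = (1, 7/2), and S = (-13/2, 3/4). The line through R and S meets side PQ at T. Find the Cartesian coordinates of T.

(-8, 1/5)

Barycentric coordinates of S with respect to PQR: (1/3, 1/2, 1/6).
On side PQ the R-coordinate is zero; dropping S's R-weight 1/6 and renormalizing the remaining 1/3 : 1/2 gives weights 2/5, 3/5 on P, Q.
T = (2/5)·(-11, -17/2) + (3/5)·(-6, 6) = (-8, 1/5).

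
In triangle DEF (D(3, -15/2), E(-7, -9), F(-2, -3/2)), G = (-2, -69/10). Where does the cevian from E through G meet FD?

(4/3, -11/2)

Barycentric coordinates of G with respect to DEF: (2/5, 2/5, 1/5).
On side FD the E-coordinate is zero; dropping G's E-weight 2/5 and renormalizing the remaining 1/5 : 2/5 gives weights 1/3, 2/3 on F, D.
H = (1/3)·(-2, -3/2) + (2/3)·(3, -15/2) = (4/3, -11/2).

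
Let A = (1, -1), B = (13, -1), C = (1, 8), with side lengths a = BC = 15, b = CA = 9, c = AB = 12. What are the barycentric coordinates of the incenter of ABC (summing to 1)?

(5/12, 1/4, 1/3)

The incenter has barycentric coordinates proportional to the opposite side lengths: (15 : 9 : 12).
Normalizing by 15+9+12 = 36 gives (5/12, 1/4, 1/3).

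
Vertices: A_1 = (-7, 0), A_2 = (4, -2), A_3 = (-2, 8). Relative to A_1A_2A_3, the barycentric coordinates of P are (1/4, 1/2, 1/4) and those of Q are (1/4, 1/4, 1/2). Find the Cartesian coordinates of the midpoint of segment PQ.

(-1, 9/4)

Barycentric coordinates of the midpoint are the average: (1/4, 3/8, 3/8).
Converting: (1/4)·A_1 + (3/8)·A_2 + (3/8)·A_3 = (-1, 9/4).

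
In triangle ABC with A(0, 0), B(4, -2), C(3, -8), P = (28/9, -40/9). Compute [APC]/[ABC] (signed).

4/9

[ABC] = ½·(0·(-2−(-8)) + 4·(-8−0) + 3·(0−(-2))) = ½·(0 − 32 + 6) = -13.
[APC] = ½·(0·(-40/9−(-8)) + (28/9)·(-8−0) + 3·(0−(-40/9))) = ½·(0 − 224/9 + 40/3) = -52/9, so the ratio is (-52/9)/(-13) = 4/9.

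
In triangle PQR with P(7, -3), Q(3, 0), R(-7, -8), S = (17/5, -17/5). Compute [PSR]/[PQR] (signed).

1/5

[PQR] = ½·(7·(0−(-8)) + 3·(-8−(-3)) + (-7)·(-3−0)) = ½·(56 − 15 + 21) = 31.
[PSR] = ½·(7·(-17/5−(-8)) + (17/5)·(-8−(-3)) + (-7)·(-3−(-17/5))) = ½·(161/5 − 17 − 14/5) = 31/5, so the ratio is (31/5)/31 = 1/5.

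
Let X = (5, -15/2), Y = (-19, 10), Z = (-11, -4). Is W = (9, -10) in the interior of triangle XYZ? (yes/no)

Barycentric coordinates of W: (58/49, -13/98, -5/98).
The three coordinates are positive, negative, negative; a point is interior exactly when all three are positive.

no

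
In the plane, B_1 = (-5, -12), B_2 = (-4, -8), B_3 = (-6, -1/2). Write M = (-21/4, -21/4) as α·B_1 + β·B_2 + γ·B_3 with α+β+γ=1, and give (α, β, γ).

Signed area of the reference triangle: [B_1B_2B_3] = ½·((-5)·(-8−(-1/2)) + (-4)·(-1/2−(-12)) + (-6)·(-12−(-8))) = ½·(75/2 − 46 + 24) = 31/4.
[MB_2B_3] = ½·((-21/4)·(-8−(-1/2)) + (-4)·(-1/2−(-21/4)) + (-6)·(-21/4−(-8))) = ½·(315/8 − 19 − 33/2) = 31/16, so the B_1-coordinate is (31/16)/(31/4) = 1/4.
[B_1MB_3] = ½·((-5)·(-21/4−(-1/2)) + (-21/4)·(-1/2−(-12)) + (-6)·(-12−(-21/4))) = ½·(95/4 − 483/8 + 81/2) = 31/16, so the B_2-coordinate is 1/4.
[B_1B_2M] = ½·((-5)·(-8−(-21/4)) + (-4)·(-21/4−(-12)) + (-21/4)·(-12−(-8))) = ½·(55/4 − 27 + 21) = 31/8, so the B_3-coordinate is 1/2.
Check: 1/4 + 1/4 + 1/2 = 1.

(1/4, 1/4, 1/2)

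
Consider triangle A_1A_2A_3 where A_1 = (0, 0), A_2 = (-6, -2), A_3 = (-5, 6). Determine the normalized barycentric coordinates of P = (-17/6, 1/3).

Signed area of the reference triangle: [A_1A_2A_3] = ½·(0·(-2−6) + (-6)·(6−0) + (-5)·(0−(-2))) = ½·(0 − 36 − 10) = -23.
[PA_2A_3] = ½·((-17/6)·(-2−6) + (-6)·(6−(1/3)) + (-5)·(1/3−(-2))) = ½·(68/3 − 34 − 35/3) = -23/2, so the A_1-coordinate is (-23/2)/(-23) = 1/2.
[A_1PA_3] = ½·(0·(1/3−6) + (-17/6)·(6−0) + (-5)·(0−(1/3))) = ½·(0 − 17 + 5/3) = -23/3, so the A_2-coordinate is 1/3.
[A_1A_2P] = ½·(0·(-2−(1/3)) + (-6)·(1/3−0) + (-17/6)·(0−(-2))) = ½·(0 − 2 − 17/3) = -23/6, so the A_3-coordinate is 1/6.
Check: 1/2 + 1/3 + 1/6 = 1.

(1/2, 1/3, 1/6)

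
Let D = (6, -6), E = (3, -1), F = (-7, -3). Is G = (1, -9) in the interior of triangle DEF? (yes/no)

Barycentric coordinates of G: (19/14, -27/28, 17/28).
The three coordinates are positive, negative, positive; a point is interior exactly when all three are positive.

no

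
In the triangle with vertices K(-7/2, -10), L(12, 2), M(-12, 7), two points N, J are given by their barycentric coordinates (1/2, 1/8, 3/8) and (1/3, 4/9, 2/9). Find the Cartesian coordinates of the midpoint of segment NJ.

Barycentric coordinates of the midpoint are the average: (5/12, 41/144, 43/144).
Converting: (5/12)·K + (41/144)·L + (43/144)·M = (-13/8, -217/144).

(-13/8, -217/144)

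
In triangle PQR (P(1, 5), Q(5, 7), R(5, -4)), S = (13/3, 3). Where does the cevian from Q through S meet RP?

(11/3, -1)

Barycentric coordinates of S with respect to PQR: (1/6, 1/2, 1/3).
On side RP the Q-coordinate is zero; dropping S's Q-weight 1/2 and renormalizing the remaining 1/3 : 1/6 gives weights 2/3, 1/3 on R, P.
T = (2/3)·(5, -4) + (1/3)·(1, 5) = (11/3, -1).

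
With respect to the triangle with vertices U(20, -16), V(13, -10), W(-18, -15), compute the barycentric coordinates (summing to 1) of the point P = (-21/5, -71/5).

Signed area of the reference triangle: [UVW] = ½·(20·(-10−(-15)) + 13·(-15−(-16)) + (-18)·(-16−(-10))) = ½·(100 + 13 + 108) = 221/2.
[PVW] = ½·((-21/5)·(-10−(-15)) + 13·(-15−(-71/5)) + (-18)·(-71/5−(-10))) = ½·(-21 − 52/5 + 378/5) = 221/10, so the U-coordinate is (221/10)/(221/2) = 1/5.
[UPW] = ½·(20·(-71/5−(-15)) + (-21/5)·(-15−(-16)) + (-18)·(-16−(-71/5))) = ½·(16 − 21/5 + 162/5) = 221/10, so the V-coordinate is 1/5.
[UVP] = ½·(20·(-10−(-71/5)) + 13·(-71/5−(-16)) + (-21/5)·(-16−(-10))) = ½·(84 + 117/5 + 126/5) = 663/10, so the W-coordinate is 3/5.

(1/5, 1/5, 3/5)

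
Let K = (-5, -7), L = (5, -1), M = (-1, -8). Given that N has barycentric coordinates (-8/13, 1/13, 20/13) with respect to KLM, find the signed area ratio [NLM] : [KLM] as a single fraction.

-8/13

The signed ratio [NLM]/[KLM] equals the barycentric coordinate of N at vertex K, which is -8/13.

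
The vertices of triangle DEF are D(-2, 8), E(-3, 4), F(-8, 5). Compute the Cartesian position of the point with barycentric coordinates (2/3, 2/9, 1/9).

(-26/9, 61/9)

G = (2/3)·D + (2/9)·E + (1/9)·F.
x-coordinate: (2/3)·(-2) + (2/9)·(-3) + (1/9)·(-8) = -26/9.
y-coordinate: (2/3)·8 + (2/9)·4 + (1/9)·5 = 61/9.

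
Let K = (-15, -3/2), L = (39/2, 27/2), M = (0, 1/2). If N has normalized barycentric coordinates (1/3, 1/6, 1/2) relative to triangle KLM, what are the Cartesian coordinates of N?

N = (1/3)·K + (1/6)·L + (1/2)·M.
x-coordinate: (1/3)·(-15) + (1/6)·(39/2) + (1/2)·0 = -7/4.
y-coordinate: (1/3)·(-3/2) + (1/6)·(27/2) + (1/2)·(1/2) = 2.

(-7/4, 2)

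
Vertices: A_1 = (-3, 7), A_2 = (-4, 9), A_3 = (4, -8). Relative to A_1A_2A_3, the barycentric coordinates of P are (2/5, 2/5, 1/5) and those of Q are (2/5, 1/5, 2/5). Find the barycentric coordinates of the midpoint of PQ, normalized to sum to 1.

(2/5, 3/10, 3/10)

Since both coordinate triples sum to 1, the midpoint's barycentrics are the componentwise average.
(2/5+2/5)/2 = 2/5; similarly 3/10 and 3/10.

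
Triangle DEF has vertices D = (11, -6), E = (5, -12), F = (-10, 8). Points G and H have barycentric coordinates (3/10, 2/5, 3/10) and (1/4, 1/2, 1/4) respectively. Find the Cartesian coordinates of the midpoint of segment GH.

(101/40, -97/20)

Barycentric coordinates of the midpoint are the average: (11/40, 9/20, 11/40).
Converting: (11/40)·D + (9/20)·E + (11/40)·F = (101/40, -97/20).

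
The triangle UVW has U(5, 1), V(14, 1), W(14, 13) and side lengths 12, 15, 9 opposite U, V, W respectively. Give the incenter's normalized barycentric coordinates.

(1/3, 5/12, 1/4)

The incenter has barycentric coordinates proportional to the opposite side lengths: (12 : 15 : 9).
Normalizing by 12+15+9 = 36 gives (1/3, 5/12, 1/4).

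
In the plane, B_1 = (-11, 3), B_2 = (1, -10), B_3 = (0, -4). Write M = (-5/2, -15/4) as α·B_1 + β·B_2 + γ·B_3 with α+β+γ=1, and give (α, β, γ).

Signed area of the reference triangle: [B_1B_2B_3] = ½·((-11)·(-10−(-4)) + 1·(-4−3) + 0·(3−(-10))) = ½·(66 − 7 + 0) = 59/2.
[MB_2B_3] = ½·((-5/2)·(-10−(-4)) + 1·(-4−(-15/4)) + 0·(-15/4−(-10))) = ½·(15 − 1/4 + 0) = 59/8, so the B_1-coordinate is (59/8)/(59/2) = 1/4.
[B_1MB_3] = ½·((-11)·(-15/4−(-4)) + (-5/2)·(-4−3) + 0·(3−(-15/4))) = ½·(-11/4 + 35/2 + 0) = 59/8, so the B_2-coordinate is 1/4.
[B_1B_2M] = ½·((-11)·(-10−(-15/4)) + 1·(-15/4−3) + (-5/2)·(3−(-10))) = ½·(275/4 − 27/4 − 65/2) = 59/4, so the B_3-coordinate is 1/2.

(1/4, 1/4, 1/2)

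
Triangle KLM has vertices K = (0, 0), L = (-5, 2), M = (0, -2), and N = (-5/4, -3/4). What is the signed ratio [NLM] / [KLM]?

1/8

[KLM] = ½·(0·(2−(-2)) + (-5)·(-2−0) + 0·(0−2)) = ½·(0 + 10 + 0) = 5.
[NLM] = ½·((-5/4)·(2−(-2)) + (-5)·(-2−(-3/4)) + 0·(-3/4−2)) = ½·(-5 + 25/4 + 0) = 5/8, so the ratio is (5/8)/5 = 1/8.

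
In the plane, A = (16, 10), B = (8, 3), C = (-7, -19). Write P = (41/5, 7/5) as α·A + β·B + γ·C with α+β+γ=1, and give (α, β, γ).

(2/5, 2/5, 1/5)

Signed area of the reference triangle: [ABC] = ½·(16·(3−(-19)) + 8·(-19−10) + (-7)·(10−3)) = ½·(352 − 232 − 49) = 71/2.
[PBC] = ½·((41/5)·(3−(-19)) + 8·(-19−(7/5)) + (-7)·(7/5−3)) = ½·(902/5 − 816/5 + 56/5) = 71/5, so the A-coordinate is (71/5)/(71/2) = 2/5.
[APC] = ½·(16·(7/5−(-19)) + (41/5)·(-19−10) + (-7)·(10−(7/5))) = ½·(1632/5 − 1189/5 − 301/5) = 71/5, so the B-coordinate is 2/5.
[ABP] = ½·(16·(3−(7/5)) + 8·(7/5−10) + (41/5)·(10−3)) = ½·(128/5 − 344/5 + 287/5) = 71/10, so the C-coordinate is 1/5.
Check: 2/5 + 2/5 + 1/5 = 1.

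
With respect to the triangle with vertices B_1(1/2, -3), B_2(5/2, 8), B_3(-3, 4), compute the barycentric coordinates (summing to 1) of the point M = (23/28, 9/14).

Signed area of the reference triangle: [B_1B_2B_3] = ½·((1/2)·(8−4) + (5/2)·(4−(-3)) + (-3)·(-3−8)) = ½·(2 + 35/2 + 33) = 105/4.
[MB_2B_3] = ½·((23/28)·(8−4) + (5/2)·(4−(9/14)) + (-3)·(9/14−8)) = ½·(23/7 + 235/28 + 309/14) = 135/8, so the B_1-coordinate is (135/8)/(105/4) = 9/14.
[B_1MB_3] = ½·((1/2)·(9/14−4) + (23/28)·(4−(-3)) + (-3)·(-3−(9/14))) = ½·(-47/28 + 23/4 + 153/14) = 15/2, so the B_2-coordinate is 2/7.
[B_1B_2M] = ½·((1/2)·(8−(9/14)) + (5/2)·(9/14−(-3)) + (23/28)·(-3−8)) = ½·(103/28 + 255/28 − 253/28) = 15/8, so the B_3-coordinate is 1/14.
Check: 9/14 + 2/7 + 1/14 = 1.

(9/14, 2/7, 1/14)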